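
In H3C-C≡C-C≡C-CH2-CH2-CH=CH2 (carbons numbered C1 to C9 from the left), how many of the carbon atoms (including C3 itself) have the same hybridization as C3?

C3 is sp (two π bonds).
C1: sp3
C2: sp ✓
C3: sp ✓
C4: sp ✓
C5: sp ✓
C6: sp3
C7: sp3
C8: sp2
C9: sp2
4 carbons are sp.

4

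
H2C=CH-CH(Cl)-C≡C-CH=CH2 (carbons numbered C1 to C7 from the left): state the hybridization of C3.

sp^3

C3 has 4 σ bonds: steric number 4 → sp3.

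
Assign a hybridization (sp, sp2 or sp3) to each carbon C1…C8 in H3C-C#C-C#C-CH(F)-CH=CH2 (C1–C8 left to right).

C1 (4 σ bonds) has steric number 4: sp3.
C2: 2 σ bonds, plus two π bonds — 2 electron domains, sp.
C3 has 2 σ bonds, plus two π bonds: steric number 2 → sp.
C4 — 2 σ bonds, plus two π bonds. Steric number 2, so sp.
C5 is sp: 2 σ bonds, plus two π bonds, 2 electron-density regions.
C6 (4 σ bonds) has steric number 4: sp3.
C7: 3 σ bonds, plus one π bond; 3 regions of electron density → sp2.
C8 — 3 σ bonds, plus one π bond. Steric number 3, so sp2.

C1 sp3, C2 sp, C3 sp, C4 sp, C5 sp, C6 sp3, C7 sp2, C8 sp2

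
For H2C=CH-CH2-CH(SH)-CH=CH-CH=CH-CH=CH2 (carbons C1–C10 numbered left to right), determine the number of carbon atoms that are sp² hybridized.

8

C1: sp2 ✓
C2: sp2 ✓
C3: sp3
C4: sp3
C5: sp2 ✓
C6: sp2 ✓
C7: sp2 ✓
C8: sp2 ✓
C9: sp2 ✓
C10: sp2 ✓
C1, C2, C5, C6, C7, C8, C9, C10 → 8 sp2 carbons.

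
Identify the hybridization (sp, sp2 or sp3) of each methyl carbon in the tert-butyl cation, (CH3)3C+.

Each methyl carbon is sp3: 4 σ bonds, 4 electron-density regions.

sp^3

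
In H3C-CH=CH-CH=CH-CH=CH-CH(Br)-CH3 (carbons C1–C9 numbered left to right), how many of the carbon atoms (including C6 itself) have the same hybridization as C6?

C6 is sp2 (one π bond).
C1: sp3
C2: sp2 ✓
C3: sp2 ✓
C4: sp2 ✓
C5: sp2 ✓
C6: sp2 ✓
C7: sp2 ✓
C8: sp3
C9: sp3
6 carbons are sp2.

6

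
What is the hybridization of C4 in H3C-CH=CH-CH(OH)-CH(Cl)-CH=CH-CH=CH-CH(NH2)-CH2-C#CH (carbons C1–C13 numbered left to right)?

C4 (4 σ bonds) has steric number 4: sp3.

sp³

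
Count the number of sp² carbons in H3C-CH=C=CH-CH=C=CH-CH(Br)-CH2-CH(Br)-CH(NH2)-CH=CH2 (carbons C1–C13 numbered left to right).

C1: sp3
C2: sp2 ✓
C3: sp
C4: sp2 ✓
C5: sp2 ✓
C6: sp
C7: sp2 ✓
C8: sp3
C9: sp3
C10: sp3
C11: sp3
C12: sp2 ✓
C13: sp2 ✓
C2, C4, C5, C7, C12, C13 → 6 sp2 carbons.

6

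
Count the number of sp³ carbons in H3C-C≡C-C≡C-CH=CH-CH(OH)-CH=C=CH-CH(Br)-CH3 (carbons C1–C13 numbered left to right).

4

C1: sp3 ✓
C2: sp
C3: sp
C4: sp
C5: sp
C6: sp2
C7: sp2
C8: sp3 ✓
C9: sp2
C10: sp
C11: sp2
C12: sp3 ✓
C13: sp3 ✓
C1, C8, C12, C13 → 4 sp3 carbons.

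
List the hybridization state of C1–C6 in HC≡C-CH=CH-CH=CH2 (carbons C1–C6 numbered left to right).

C1 sp, C2 sp, C3 sp2, C4 sp2, C5 sp2, C6 sp2

C1 carries 2 σ bonds, plus two π bonds, giving a steric number of 2, so it is sp.
C2 carries 2 σ bonds, plus two π bonds, giving a steric number of 2, so it is sp.
C3 is sp2: 3 σ bonds, plus one π bond, 3 electron-density regions.
C4 carries 3 σ bonds, plus one π bond, giving a steric number of 3, so it is sp2.
C5: 3 σ bonds, plus one π bond; 3 regions of electron density → sp2.
C6: 3 σ bonds, plus one π bond — 3 electron domains, sp2.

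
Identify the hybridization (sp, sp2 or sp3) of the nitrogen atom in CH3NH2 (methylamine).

Three σ bonds + one lone pair = steric number 4 → sp3.

sp3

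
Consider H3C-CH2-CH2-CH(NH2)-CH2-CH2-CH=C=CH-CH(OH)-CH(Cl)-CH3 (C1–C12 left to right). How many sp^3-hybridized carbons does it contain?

C1: sp3 ✓
C2: sp3 ✓
C3: sp3 ✓
C4: sp3 ✓
C5: sp3 ✓
C6: sp3 ✓
C7: sp2
C8: sp
C9: sp2
C10: sp3 ✓
C11: sp3 ✓
C12: sp3 ✓
C1, C2, C3, C4, C5, C6, C10, C11, C12 → 9 sp3 carbons.

9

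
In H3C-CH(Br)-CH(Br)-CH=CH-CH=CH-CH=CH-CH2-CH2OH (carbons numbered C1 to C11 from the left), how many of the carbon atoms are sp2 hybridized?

C1: sp3
C2: sp3
C3: sp3
C4: sp2 ✓
C5: sp2 ✓
C6: sp2 ✓
C7: sp2 ✓
C8: sp2 ✓
C9: sp2 ✓
C10: sp3
C11: sp3
C4, C5, C6, C7, C8, C9 → 6 sp2 carbons.

6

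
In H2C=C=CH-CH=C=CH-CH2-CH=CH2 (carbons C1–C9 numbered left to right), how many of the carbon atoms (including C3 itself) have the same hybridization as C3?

6

C3 is sp2 (one π bond).
C1: sp2 ✓
C2: sp
C3: sp2 ✓
C4: sp2 ✓
C5: sp
C6: sp2 ✓
C7: sp3
C8: sp2 ✓
C9: sp2 ✓
6 carbons are sp2.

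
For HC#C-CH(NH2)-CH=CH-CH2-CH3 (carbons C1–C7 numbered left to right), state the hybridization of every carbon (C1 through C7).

C1 carries 2 σ bonds, plus two π bonds, giving a steric number of 2, so it is sp.
C2: 2 σ bonds, plus two π bonds; 2 regions of electron density → sp.
C3: 4 σ bonds — 4 electron domains, sp3.
C4 has 3 σ bonds, plus one π bond: steric number 3 → sp2.
C5 carries 3 σ bonds, plus one π bond, giving a steric number of 3, so it is sp2.
C6: 4 σ bonds — 4 electron domains, sp3.
C7 has 4 σ bonds: steric number 4 → sp3.

C1 sp, C2 sp, C3 sp3, C4 sp2, C5 sp2, C6 sp3, C7 sp3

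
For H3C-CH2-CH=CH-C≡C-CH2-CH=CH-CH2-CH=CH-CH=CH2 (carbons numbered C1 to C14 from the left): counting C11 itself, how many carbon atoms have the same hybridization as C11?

C11 is sp2 (one π bond).
C1: sp3
C2: sp3
C3: sp2 ✓
C4: sp2 ✓
C5: sp
C6: sp
C7: sp3
C8: sp2 ✓
C9: sp2 ✓
C10: sp3
C11: sp2 ✓
C12: sp2 ✓
C13: sp2 ✓
C14: sp2 ✓
8 carbons are sp2.

8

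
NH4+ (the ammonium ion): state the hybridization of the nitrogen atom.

Four σ bonds, no lone pair → sp3, tetrahedral.

sp^3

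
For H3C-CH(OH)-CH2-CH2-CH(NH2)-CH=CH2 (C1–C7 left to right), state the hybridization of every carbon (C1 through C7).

C1 sp3, C2 sp3, C3 sp3, C4 sp3, C5 sp3, C6 sp2, C7 sp2

C1 is sp3: 4 σ bonds, 4 electron-density regions.
C2: 4 σ bonds; 4 regions of electron density → sp3.
C3 carries 4 σ bonds, giving a steric number of 4, so it is sp3.
C4 (4 σ bonds) has steric number 4: sp3.
C5 (4 σ bonds) has steric number 4: sp3.
C6 has 3 σ bonds, plus one π bond: steric number 3 → sp2.
C7: 3 σ bonds, plus one π bond — 3 electron domains, sp2.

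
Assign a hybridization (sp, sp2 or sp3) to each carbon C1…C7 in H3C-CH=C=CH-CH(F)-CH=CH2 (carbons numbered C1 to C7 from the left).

C1 — 4 σ bonds. Steric number 4, so sp3.
C2: 3 σ bonds, plus one π bond — 3 electron domains, sp2.
C3 is sp: 2 σ bonds, plus two π bonds, 2 electron-density regions.
C4 carries 3 σ bonds, plus one π bond, giving a steric number of 3, so it is sp2.
C5 carries 4 σ bonds, giving a steric number of 4, so it is sp3.
C6 — 3 σ bonds, plus one π bond. Steric number 3, so sp2.
C7 carries 3 σ bonds, plus one π bond, giving a steric number of 3, so it is sp2.

C1 sp3, C2 sp2, C3 sp, C4 sp2, C5 sp3, C6 sp2, C7 sp2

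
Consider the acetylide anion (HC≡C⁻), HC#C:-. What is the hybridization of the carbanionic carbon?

One σ bond + one lone pair = steric number 2 → sp.

sp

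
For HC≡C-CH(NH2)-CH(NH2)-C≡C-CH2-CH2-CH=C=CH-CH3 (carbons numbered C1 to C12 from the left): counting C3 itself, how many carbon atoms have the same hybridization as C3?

5

C3 is sp3 (only σ bonds).
C1: sp
C2: sp
C3: sp3 ✓
C4: sp3 ✓
C5: sp
C6: sp
C7: sp3 ✓
C8: sp3 ✓
C9: sp2
C10: sp
C11: sp2
C12: sp3 ✓
5 carbons are sp3.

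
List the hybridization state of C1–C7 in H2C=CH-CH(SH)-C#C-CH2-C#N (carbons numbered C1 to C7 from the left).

C1 carries 3 σ bonds, plus one π bond, giving a steric number of 3, so it is sp2.
C2 is sp2: 3 σ bonds, plus one π bond, 3 electron-density regions.
C3 is sp3: 4 σ bonds, 4 electron-density regions.
C4: 2 σ bonds, plus two π bonds — 2 electron domains, sp.
C5 — 2 σ bonds, plus two π bonds. Steric number 2, so sp.
C6 (4 σ bonds) has steric number 4: sp3.
C7: 2 σ bonds, plus two π bonds; 2 regions of electron density → sp.

C1 sp2, C2 sp2, C3 sp3, C4 sp, C5 sp, C6 sp3, C7 sp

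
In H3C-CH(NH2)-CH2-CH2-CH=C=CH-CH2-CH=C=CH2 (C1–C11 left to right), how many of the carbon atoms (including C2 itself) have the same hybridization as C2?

5

C2 is sp3 (only σ bonds).
C1: sp3 ✓
C2: sp3 ✓
C3: sp3 ✓
C4: sp3 ✓
C5: sp2
C6: sp
C7: sp2
C8: sp3 ✓
C9: sp2
C10: sp
C11: sp2
5 carbons are sp3.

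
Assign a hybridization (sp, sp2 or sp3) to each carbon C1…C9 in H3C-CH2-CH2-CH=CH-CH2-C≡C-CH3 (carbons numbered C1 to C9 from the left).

C1 sp3, C2 sp3, C3 sp3, C4 sp2, C5 sp2, C6 sp3, C7 sp, C8 sp, C9 sp3

C1: 4 σ bonds; 4 regions of electron density → sp3.
C2 (4 σ bonds) has steric number 4: sp3.
C3: 4 σ bonds — 4 electron domains, sp3.
C4: 3 σ bonds, plus one π bond — 3 electron domains, sp2.
C5 carries 3 σ bonds, plus one π bond, giving a steric number of 3, so it is sp2.
C6 — 4 σ bonds. Steric number 4, so sp3.
C7 is sp: 2 σ bonds, plus two π bonds, 2 electron-density regions.
C8 has 2 σ bonds, plus two π bonds: steric number 2 → sp.
C9 carries 4 σ bonds, giving a steric number of 4, so it is sp3.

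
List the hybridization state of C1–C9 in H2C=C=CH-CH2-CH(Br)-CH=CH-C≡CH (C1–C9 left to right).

C1 — 3 σ bonds, plus one π bond. Steric number 3, so sp2.
C2 (2 σ bonds, plus two π bonds) has steric number 2: sp.
C3 carries 3 σ bonds, plus one π bond, giving a steric number of 3, so it is sp2.
C4 — 4 σ bonds. Steric number 4, so sp3.
C5 (4 σ bonds) has steric number 4: sp3.
C6: 3 σ bonds, plus one π bond — 3 electron domains, sp2.
C7 has 3 σ bonds, plus one π bond: steric number 3 → sp2.
C8: 2 σ bonds, plus two π bonds; 2 regions of electron density → sp.
C9 is sp: 2 σ bonds, plus two π bonds, 2 electron-density regions.

C1 sp2, C2 sp, C3 sp2, C4 sp3, C5 sp3, C6 sp2, C7 sp2, C8 sp, C9 sp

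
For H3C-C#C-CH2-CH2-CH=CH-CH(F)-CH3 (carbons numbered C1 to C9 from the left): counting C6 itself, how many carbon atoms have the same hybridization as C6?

2

C6 is sp2 (one π bond).
C1: sp3
C2: sp
C3: sp
C4: sp3
C5: sp3
C6: sp2 ✓
C7: sp2 ✓
C8: sp3
C9: sp3
2 carbons are sp2.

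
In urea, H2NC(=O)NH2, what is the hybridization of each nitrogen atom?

Both N lone pairs are conjugated with the C=O; planar sp2.

sp2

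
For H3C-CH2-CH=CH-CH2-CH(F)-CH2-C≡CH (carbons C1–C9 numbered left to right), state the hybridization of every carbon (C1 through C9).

C1 has 4 σ bonds: steric number 4 → sp3.
C2 (4 σ bonds) has steric number 4: sp3.
C3 has 3 σ bonds, plus one π bond: steric number 3 → sp2.
C4 carries 3 σ bonds, plus one π bond, giving a steric number of 3, so it is sp2.
C5: 4 σ bonds — 4 electron domains, sp3.
C6: 4 σ bonds; 4 regions of electron density → sp3.
C7 — 4 σ bonds. Steric number 4, so sp3.
C8 — 2 σ bonds, plus two π bonds. Steric number 2, so sp.
C9 carries 2 σ bonds, plus two π bonds, giving a steric number of 2, so it is sp.

C1 sp3, C2 sp3, C3 sp2, C4 sp2, C5 sp3, C6 sp3, C7 sp3, C8 sp, C9 sp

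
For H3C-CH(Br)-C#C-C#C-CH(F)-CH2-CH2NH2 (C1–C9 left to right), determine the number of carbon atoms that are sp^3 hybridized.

C1: sp3 ✓
C2: sp3 ✓
C3: sp
C4: sp
C5: sp
C6: sp
C7: sp3 ✓
C8: sp3 ✓
C9: sp3 ✓
C1, C2, C7, C8, C9 → 5 sp3 carbons.

5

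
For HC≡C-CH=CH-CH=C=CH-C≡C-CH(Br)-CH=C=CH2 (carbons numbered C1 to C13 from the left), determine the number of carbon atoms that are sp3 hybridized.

C1: sp
C2: sp
C3: sp2
C4: sp2
C5: sp2
C6: sp
C7: sp2
C8: sp
C9: sp
C10: sp3 ✓
C11: sp2
C12: sp
C13: sp2
C10 → 1 sp3 carbon.

1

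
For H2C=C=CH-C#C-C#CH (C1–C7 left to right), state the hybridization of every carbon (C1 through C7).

C1 sp2, C2 sp, C3 sp2, C4 sp, C5 sp, C6 sp, C7 sp

C1: 3 σ bonds, plus one π bond; 3 regions of electron density → sp2.
C2 is sp: 2 σ bonds, plus two π bonds, 2 electron-density regions.
C3 has 3 σ bonds, plus one π bond: steric number 3 → sp2.
C4: 2 σ bonds, plus two π bonds; 2 regions of electron density → sp.
C5: 2 σ bonds, plus two π bonds — 2 electron domains, sp.
C6 is sp: 2 σ bonds, plus two π bonds, 2 electron-density regions.
C7 carries 2 σ bonds, plus two π bonds, giving a steric number of 2, so it is sp.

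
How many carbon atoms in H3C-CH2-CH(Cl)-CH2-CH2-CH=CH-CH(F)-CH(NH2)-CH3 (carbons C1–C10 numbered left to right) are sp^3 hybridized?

8

C1: sp3 ✓
C2: sp3 ✓
C3: sp3 ✓
C4: sp3 ✓
C5: sp3 ✓
C6: sp2
C7: sp2
C8: sp3 ✓
C9: sp3 ✓
C10: sp3 ✓
C1, C2, C3, C4, C5, C8, C9, C10 → 8 sp3 carbons.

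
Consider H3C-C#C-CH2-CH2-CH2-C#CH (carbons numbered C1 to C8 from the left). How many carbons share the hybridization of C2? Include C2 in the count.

C2 is sp (two π bonds).
C1: sp3
C2: sp ✓
C3: sp ✓
C4: sp3
C5: sp3
C6: sp3
C7: sp ✓
C8: sp ✓
4 carbons are sp.

4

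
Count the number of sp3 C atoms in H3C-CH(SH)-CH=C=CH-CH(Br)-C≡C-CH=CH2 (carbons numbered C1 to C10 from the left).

3

C1: sp3 ✓
C2: sp3 ✓
C3: sp2
C4: sp
C5: sp2
C6: sp3 ✓
C7: sp
C8: sp
C9: sp2
C10: sp2
C1, C2, C6 → 3 sp3 carbons.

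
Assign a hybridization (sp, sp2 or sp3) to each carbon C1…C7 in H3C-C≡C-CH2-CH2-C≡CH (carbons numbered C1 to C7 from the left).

C1 sp3, C2 sp, C3 sp, C4 sp3, C5 sp3, C6 sp, C7 sp

C1 (4 σ bonds) has steric number 4: sp3.
C2 (2 σ bonds, plus two π bonds) has steric number 2: sp.
C3 has 2 σ bonds, plus two π bonds: steric number 2 → sp.
C4 is sp3: 4 σ bonds, 4 electron-density regions.
C5: 4 σ bonds — 4 electron domains, sp3.
C6 is sp: 2 σ bonds, plus two π bonds, 2 electron-density regions.
C7 has 2 σ bonds, plus two π bonds: steric number 2 → sp.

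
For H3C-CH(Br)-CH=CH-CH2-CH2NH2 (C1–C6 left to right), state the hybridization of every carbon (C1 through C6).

C1 carries 4 σ bonds, giving a steric number of 4, so it is sp3.
C2 carries 4 σ bonds, giving a steric number of 4, so it is sp3.
C3 — 3 σ bonds, plus one π bond. Steric number 3, so sp2.
C4: 3 σ bonds, plus one π bond — 3 electron domains, sp2.
C5 (4 σ bonds) has steric number 4: sp3.
C6: 4 σ bonds — 4 electron domains, sp3.

C1 sp3, C2 sp3, C3 sp2, C4 sp2, C5 sp3, C6 sp3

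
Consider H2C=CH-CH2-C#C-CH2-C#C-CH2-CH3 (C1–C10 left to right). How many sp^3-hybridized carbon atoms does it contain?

4

C1: sp2
C2: sp2
C3: sp3 ✓
C4: sp
C5: sp
C6: sp3 ✓
C7: sp
C8: sp
C9: sp3 ✓
C10: sp3 ✓
C3, C6, C9, C10 → 4 sp3 carbons.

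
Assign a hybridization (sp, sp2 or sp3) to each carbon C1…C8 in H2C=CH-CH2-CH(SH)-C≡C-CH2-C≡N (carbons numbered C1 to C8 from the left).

C1 sp2, C2 sp2, C3 sp3, C4 sp3, C5 sp, C6 sp, C7 sp3, C8 sp

C1: 3 σ bonds, plus one π bond — 3 electron domains, sp2.
C2 is sp2: 3 σ bonds, plus one π bond, 3 electron-density regions.
C3 — 4 σ bonds. Steric number 4, so sp3.
C4 has 4 σ bonds: steric number 4 → sp3.
C5: 2 σ bonds, plus two π bonds — 2 electron domains, sp.
C6 carries 2 σ bonds, plus two π bonds, giving a steric number of 2, so it is sp.
C7 carries 4 σ bonds, giving a steric number of 4, so it is sp3.
C8 carries 2 σ bonds, plus two π bonds, giving a steric number of 2, so it is sp.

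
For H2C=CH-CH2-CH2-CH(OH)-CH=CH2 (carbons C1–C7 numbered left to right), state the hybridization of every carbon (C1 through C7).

C1 has 3 σ bonds, plus one π bond: steric number 3 → sp2.
C2 carries 3 σ bonds, plus one π bond, giving a steric number of 3, so it is sp2.
C3 is sp3: 4 σ bonds, 4 electron-density regions.
C4 has 4 σ bonds: steric number 4 → sp3.
C5: 4 σ bonds — 4 electron domains, sp3.
C6 is sp2: 3 σ bonds, plus one π bond, 3 electron-density regions.
C7 has 3 σ bonds, plus one π bond: steric number 3 → sp2.

C1 sp2, C2 sp2, C3 sp3, C4 sp3, C5 sp3, C6 sp2, C7 sp2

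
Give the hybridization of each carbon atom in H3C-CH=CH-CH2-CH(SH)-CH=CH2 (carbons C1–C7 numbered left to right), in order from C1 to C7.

C1 is sp3: 4 σ bonds, 4 electron-density regions.
C2 — 3 σ bonds, plus one π bond. Steric number 3, so sp2.
C3 (3 σ bonds, plus one π bond) has steric number 3: sp2.
C4 — 4 σ bonds. Steric number 4, so sp3.
C5 — 4 σ bonds. Steric number 4, so sp3.
C6: 3 σ bonds, plus one π bond; 3 regions of electron density → sp2.
C7 — 3 σ bonds, plus one π bond. Steric number 3, so sp2.

C1 sp3, C2 sp2, C3 sp2, C4 sp3, C5 sp3, C6 sp2, C7 sp2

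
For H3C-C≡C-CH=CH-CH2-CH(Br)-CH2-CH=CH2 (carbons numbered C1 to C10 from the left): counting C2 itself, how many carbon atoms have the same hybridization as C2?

C2 is sp (two π bonds).
C1: sp3
C2: sp ✓
C3: sp ✓
C4: sp2
C5: sp2
C6: sp3
C7: sp3
C8: sp3
C9: sp2
C10: sp2
2 carbons are sp.

2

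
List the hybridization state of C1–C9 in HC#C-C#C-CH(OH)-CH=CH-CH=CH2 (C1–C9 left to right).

C1: 2 σ bonds, plus two π bonds; 2 regions of electron density → sp.
C2 carries 2 σ bonds, plus two π bonds, giving a steric number of 2, so it is sp.
C3 is sp: 2 σ bonds, plus two π bonds, 2 electron-density regions.
C4 — 2 σ bonds, plus two π bonds. Steric number 2, so sp.
C5 carries 4 σ bonds, giving a steric number of 4, so it is sp3.
C6 (3 σ bonds, plus one π bond) has steric number 3: sp2.
C7: 3 σ bonds, plus one π bond — 3 electron domains, sp2.
C8 — 3 σ bonds, plus one π bond. Steric number 3, so sp2.
C9 — 3 σ bonds, plus one π bond. Steric number 3, so sp2.

C1 sp, C2 sp, C3 sp, C4 sp, C5 sp3, C6 sp2, C7 sp2, C8 sp2, C9 sp2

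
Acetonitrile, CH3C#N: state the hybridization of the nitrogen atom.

sp

N has one σ bond and one lone pair: steric number 2 → sp.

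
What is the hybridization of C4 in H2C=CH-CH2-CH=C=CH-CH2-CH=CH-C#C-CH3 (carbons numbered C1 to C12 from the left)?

C4: 3 σ bonds, plus one π bond; 3 regions of electron density → sp2.

sp2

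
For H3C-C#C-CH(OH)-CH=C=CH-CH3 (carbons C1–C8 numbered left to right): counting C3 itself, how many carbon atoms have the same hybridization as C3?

3

C3 is sp (two π bonds).
C1: sp3
C2: sp ✓
C3: sp ✓
C4: sp3
C5: sp2
C6: sp ✓
C7: sp2
C8: sp3
3 carbons are sp.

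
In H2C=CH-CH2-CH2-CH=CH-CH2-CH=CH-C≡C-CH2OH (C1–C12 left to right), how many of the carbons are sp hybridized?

C1: sp2
C2: sp2
C3: sp3
C4: sp3
C5: sp2
C6: sp2
C7: sp3
C8: sp2
C9: sp2
C10: sp ✓
C11: sp ✓
C12: sp3
C10, C11 → 2 sp carbons.

2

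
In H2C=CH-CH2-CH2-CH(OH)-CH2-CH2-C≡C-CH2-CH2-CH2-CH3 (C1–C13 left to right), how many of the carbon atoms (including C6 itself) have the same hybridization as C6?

C6 is sp3 (only σ bonds).
C1: sp2
C2: sp2
C3: sp3 ✓
C4: sp3 ✓
C5: sp3 ✓
C6: sp3 ✓
C7: sp3 ✓
C8: sp
C9: sp
C10: sp3 ✓
C11: sp3 ✓
C12: sp3 ✓
C13: sp3 ✓
9 carbons are sp3.

9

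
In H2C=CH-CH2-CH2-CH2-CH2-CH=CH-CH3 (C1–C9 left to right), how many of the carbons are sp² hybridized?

4

C1: sp2 ✓
C2: sp2 ✓
C3: sp3
C4: sp3
C5: sp3
C6: sp3
C7: sp2 ✓
C8: sp2 ✓
C9: sp3
C1, C2, C7, C8 → 4 sp2 carbons.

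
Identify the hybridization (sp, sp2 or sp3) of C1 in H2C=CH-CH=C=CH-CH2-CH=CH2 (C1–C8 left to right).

sp^2

C1 carries 3 σ bonds, plus one π bond, giving a steric number of 3, so it is sp2.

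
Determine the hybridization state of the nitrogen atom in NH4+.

sp³

Four σ bonds, no lone pair → sp3, tetrahedral.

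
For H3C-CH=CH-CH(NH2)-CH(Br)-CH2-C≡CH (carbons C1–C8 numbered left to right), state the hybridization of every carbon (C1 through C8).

C1 is sp3: 4 σ bonds, 4 electron-density regions.
C2 is sp2: 3 σ bonds, plus one π bond, 3 electron-density regions.
C3 carries 3 σ bonds, plus one π bond, giving a steric number of 3, so it is sp2.
C4 (4 σ bonds) has steric number 4: sp3.
C5 — 4 σ bonds. Steric number 4, so sp3.
C6 (4 σ bonds) has steric number 4: sp3.
C7 (2 σ bonds, plus two π bonds) has steric number 2: sp.
C8 is sp: 2 σ bonds, plus two π bonds, 2 electron-density regions.

C1 sp3, C2 sp2, C3 sp2, C4 sp3, C5 sp3, C6 sp3, C7 sp, C8 sp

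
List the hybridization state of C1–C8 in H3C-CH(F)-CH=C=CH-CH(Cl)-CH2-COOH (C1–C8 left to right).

C1 has 4 σ bonds: steric number 4 → sp3.
C2: 4 σ bonds; 4 regions of electron density → sp3.
C3 (3 σ bonds, plus one π bond) has steric number 3: sp2.
C4 — 2 σ bonds, plus two π bonds. Steric number 2, so sp.
C5: 3 σ bonds, plus one π bond; 3 regions of electron density → sp2.
C6 is sp3: 4 σ bonds, 4 electron-density regions.
C7: 4 σ bonds — 4 electron domains, sp3.
C8 has 3 σ bonds, plus one π bond: steric number 3 → sp2.

C1 sp3, C2 sp3, C3 sp2, C4 sp, C5 sp2, C6 sp3, C7 sp3, C8 sp2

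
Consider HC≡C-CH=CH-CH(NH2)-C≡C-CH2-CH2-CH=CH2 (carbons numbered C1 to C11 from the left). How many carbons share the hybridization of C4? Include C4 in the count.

C4 is sp2 (one π bond).
C1: sp
C2: sp
C3: sp2 ✓
C4: sp2 ✓
C5: sp3
C6: sp
C7: sp
C8: sp3
C9: sp3
C10: sp2 ✓
C11: sp2 ✓
4 carbons are sp2.

4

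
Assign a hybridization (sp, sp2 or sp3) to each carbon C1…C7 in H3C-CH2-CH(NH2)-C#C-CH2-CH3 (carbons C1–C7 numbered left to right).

C1 sp3, C2 sp3, C3 sp3, C4 sp, C5 sp, C6 sp3, C7 sp3

C1 is sp3: 4 σ bonds, 4 electron-density regions.
C2 — 4 σ bonds. Steric number 4, so sp3.
C3: 4 σ bonds; 4 regions of electron density → sp3.
C4 carries 2 σ bonds, plus two π bonds, giving a steric number of 2, so it is sp.
C5 carries 2 σ bonds, plus two π bonds, giving a steric number of 2, so it is sp.
C6 (4 σ bonds) has steric number 4: sp3.
C7 (4 σ bonds) has steric number 4: sp3.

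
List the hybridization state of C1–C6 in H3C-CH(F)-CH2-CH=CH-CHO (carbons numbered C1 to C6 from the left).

C1 carries 4 σ bonds, giving a steric number of 4, so it is sp3.
C2: 4 σ bonds; 4 regions of electron density → sp3.
C3 has 4 σ bonds: steric number 4 → sp3.
C4 — 3 σ bonds, plus one π bond. Steric number 3, so sp2.
C5 carries 3 σ bonds, plus one π bond, giving a steric number of 3, so it is sp2.
C6 (3 σ bonds, plus one π bond) has steric number 3: sp2.

C1 sp3, C2 sp3, C3 sp3, C4 sp2, C5 sp2, C6 sp2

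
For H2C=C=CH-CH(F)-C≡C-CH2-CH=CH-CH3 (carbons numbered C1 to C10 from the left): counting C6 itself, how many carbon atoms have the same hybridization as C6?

3

C6 is sp (two π bonds).
C1: sp2
C2: sp ✓
C3: sp2
C4: sp3
C5: sp ✓
C6: sp ✓
C7: sp3
C8: sp2
C9: sp2
C10: sp3
3 carbons are sp.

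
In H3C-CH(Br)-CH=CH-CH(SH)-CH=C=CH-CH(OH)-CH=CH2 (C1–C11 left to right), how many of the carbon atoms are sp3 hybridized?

4

C1: sp3 ✓
C2: sp3 ✓
C3: sp2
C4: sp2
C5: sp3 ✓
C6: sp2
C7: sp
C8: sp2
C9: sp3 ✓
C10: sp2
C11: sp2
C1, C2, C5, C9 → 4 sp3 carbons.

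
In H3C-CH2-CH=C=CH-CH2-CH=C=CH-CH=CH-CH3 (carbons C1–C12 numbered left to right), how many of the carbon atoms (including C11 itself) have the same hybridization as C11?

C11 is sp2 (one π bond).
C1: sp3
C2: sp3
C3: sp2 ✓
C4: sp
C5: sp2 ✓
C6: sp3
C7: sp2 ✓
C8: sp
C9: sp2 ✓
C10: sp2 ✓
C11: sp2 ✓
C12: sp3
6 carbons are sp2.

6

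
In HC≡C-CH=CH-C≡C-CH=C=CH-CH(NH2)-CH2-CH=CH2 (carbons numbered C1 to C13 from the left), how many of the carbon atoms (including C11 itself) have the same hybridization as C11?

2

C11 is sp3 (only σ bonds).
C1: sp
C2: sp
C3: sp2
C4: sp2
C5: sp
C6: sp
C7: sp2
C8: sp
C9: sp2
C10: sp3 ✓
C11: sp3 ✓
C12: sp2
C13: sp2
2 carbons are sp3.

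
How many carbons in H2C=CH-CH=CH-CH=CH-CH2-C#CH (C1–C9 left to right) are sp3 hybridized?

C1: sp2
C2: sp2
C3: sp2
C4: sp2
C5: sp2
C6: sp2
C7: sp3 ✓
C8: sp
C9: sp
C7 → 1 sp3 carbon.

1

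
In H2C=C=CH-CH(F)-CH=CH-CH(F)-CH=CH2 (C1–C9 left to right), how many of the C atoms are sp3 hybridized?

C1: sp2
C2: sp
C3: sp2
C4: sp3 ✓
C5: sp2
C6: sp2
C7: sp3 ✓
C8: sp2
C9: sp2
C4, C7 → 2 sp3 carbons.

2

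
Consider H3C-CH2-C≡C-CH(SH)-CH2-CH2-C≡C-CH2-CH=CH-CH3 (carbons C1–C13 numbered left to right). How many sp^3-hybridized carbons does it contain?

7

C1: sp3 ✓
C2: sp3 ✓
C3: sp
C4: sp
C5: sp3 ✓
C6: sp3 ✓
C7: sp3 ✓
C8: sp
C9: sp
C10: sp3 ✓
C11: sp2
C12: sp2
C13: sp3 ✓
C1, C2, C5, C6, C7, C10, C13 → 7 sp3 carbons.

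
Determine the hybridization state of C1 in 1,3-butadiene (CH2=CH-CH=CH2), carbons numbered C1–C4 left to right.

sp²

C1 is sp2: 3 σ bonds, plus one π bond, 3 electron-density regions.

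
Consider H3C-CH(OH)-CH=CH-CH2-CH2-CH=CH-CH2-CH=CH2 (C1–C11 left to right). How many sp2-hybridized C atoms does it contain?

6

C1: sp3
C2: sp3
C3: sp2 ✓
C4: sp2 ✓
C5: sp3
C6: sp3
C7: sp2 ✓
C8: sp2 ✓
C9: sp3
C10: sp2 ✓
C11: sp2 ✓
C3, C4, C7, C8, C10, C11 → 6 sp2 carbons.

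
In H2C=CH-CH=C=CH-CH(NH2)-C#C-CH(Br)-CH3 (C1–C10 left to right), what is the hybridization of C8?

sp

C8 has 2 σ bonds, plus two π bonds: steric number 2 → sp.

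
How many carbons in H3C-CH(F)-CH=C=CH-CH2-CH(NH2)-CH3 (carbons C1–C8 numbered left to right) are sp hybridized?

C1: sp3
C2: sp3
C3: sp2
C4: sp ✓
C5: sp2
C6: sp3
C7: sp3
C8: sp3
C4 → 1 sp carbon.

1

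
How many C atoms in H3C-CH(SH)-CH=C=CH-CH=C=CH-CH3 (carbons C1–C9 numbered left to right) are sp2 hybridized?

C1: sp3
C2: sp3
C3: sp2 ✓
C4: sp
C5: sp2 ✓
C6: sp2 ✓
C7: sp
C8: sp2 ✓
C9: sp3
C3, C5, C6, C8 → 4 sp2 carbons.

4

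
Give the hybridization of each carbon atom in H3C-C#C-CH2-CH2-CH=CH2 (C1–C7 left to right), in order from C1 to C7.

C1 is sp3: 4 σ bonds, 4 electron-density regions.
C2 carries 2 σ bonds, plus two π bonds, giving a steric number of 2, so it is sp.
C3 has 2 σ bonds, plus two π bonds: steric number 2 → sp.
C4: 4 σ bonds; 4 regions of electron density → sp3.
C5 has 4 σ bonds: steric number 4 → sp3.
C6: 3 σ bonds, plus one π bond — 3 electron domains, sp2.
C7 carries 3 σ bonds, plus one π bond, giving a steric number of 3, so it is sp2.

C1 sp3, C2 sp, C3 sp, C4 sp3, C5 sp3, C6 sp2, C7 sp2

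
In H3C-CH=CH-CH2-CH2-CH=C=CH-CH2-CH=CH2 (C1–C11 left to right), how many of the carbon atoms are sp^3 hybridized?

4

C1: sp3 ✓
C2: sp2
C3: sp2
C4: sp3 ✓
C5: sp3 ✓
C6: sp2
C7: sp
C8: sp2
C9: sp3 ✓
C10: sp2
C11: sp2
C1, C4, C5, C9 → 4 sp3 carbons.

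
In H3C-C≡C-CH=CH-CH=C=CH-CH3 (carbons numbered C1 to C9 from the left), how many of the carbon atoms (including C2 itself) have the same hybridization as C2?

3

C2 is sp (two π bonds).
C1: sp3
C2: sp ✓
C3: sp ✓
C4: sp2
C5: sp2
C6: sp2
C7: sp ✓
C8: sp2
C9: sp3
3 carbons are sp.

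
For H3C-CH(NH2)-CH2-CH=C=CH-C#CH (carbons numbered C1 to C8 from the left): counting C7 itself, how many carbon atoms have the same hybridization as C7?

3

C7 is sp (two π bonds).
C1: sp3
C2: sp3
C3: sp3
C4: sp2
C5: sp ✓
C6: sp2
C7: sp ✓
C8: sp ✓
3 carbons are sp.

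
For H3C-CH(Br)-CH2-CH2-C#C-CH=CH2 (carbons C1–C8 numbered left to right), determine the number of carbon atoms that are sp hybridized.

2

C1: sp3
C2: sp3
C3: sp3
C4: sp3
C5: sp ✓
C6: sp ✓
C7: sp2
C8: sp2
C5, C6 → 2 sp carbons.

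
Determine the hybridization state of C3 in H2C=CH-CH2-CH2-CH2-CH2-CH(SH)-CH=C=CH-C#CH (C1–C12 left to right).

sp3

C3 — 4 σ bonds. Steric number 4, so sp3.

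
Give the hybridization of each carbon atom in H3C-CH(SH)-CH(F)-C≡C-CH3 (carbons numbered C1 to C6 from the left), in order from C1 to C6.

C1 (4 σ bonds) has steric number 4: sp3.
C2 (4 σ bonds) has steric number 4: sp3.
C3: 4 σ bonds; 4 regions of electron density → sp3.
C4 carries 2 σ bonds, plus two π bonds, giving a steric number of 2, so it is sp.
C5 — 2 σ bonds, plus two π bonds. Steric number 2, so sp.
C6: 4 σ bonds; 4 regions of electron density → sp3.

C1 sp3, C2 sp3, C3 sp3, C4 sp, C5 sp, C6 sp3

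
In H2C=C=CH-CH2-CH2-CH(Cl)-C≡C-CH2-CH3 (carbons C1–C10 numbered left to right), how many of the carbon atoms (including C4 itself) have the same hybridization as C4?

C4 is sp3 (only σ bonds).
C1: sp2
C2: sp
C3: sp2
C4: sp3 ✓
C5: sp3 ✓
C6: sp3 ✓
C7: sp
C8: sp
C9: sp3 ✓
C10: sp3 ✓
5 carbons are sp3.

5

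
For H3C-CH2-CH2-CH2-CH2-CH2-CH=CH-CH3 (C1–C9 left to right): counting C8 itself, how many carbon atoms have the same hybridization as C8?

C8 is sp2 (one π bond).
C1: sp3
C2: sp3
C3: sp3
C4: sp3
C5: sp3
C6: sp3
C7: sp2 ✓
C8: sp2 ✓
C9: sp3
2 carbons are sp2.

2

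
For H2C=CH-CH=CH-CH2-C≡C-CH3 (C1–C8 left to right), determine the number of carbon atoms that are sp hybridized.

C1: sp2
C2: sp2
C3: sp2
C4: sp2
C5: sp3
C6: sp ✓
C7: sp ✓
C8: sp3
C6, C7 → 2 sp carbons.

2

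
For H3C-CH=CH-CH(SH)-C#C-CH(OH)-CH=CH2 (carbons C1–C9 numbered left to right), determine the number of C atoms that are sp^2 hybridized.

C1: sp3
C2: sp2 ✓
C3: sp2 ✓
C4: sp3
C5: sp
C6: sp
C7: sp3
C8: sp2 ✓
C9: sp2 ✓
C2, C3, C8, C9 → 4 sp2 carbons.

4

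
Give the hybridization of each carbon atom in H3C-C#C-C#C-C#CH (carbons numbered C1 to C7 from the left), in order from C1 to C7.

C1: 4 σ bonds — 4 electron domains, sp3.
C2 (2 σ bonds, plus two π bonds) has steric number 2: sp.
C3: 2 σ bonds, plus two π bonds; 2 regions of electron density → sp.
C4 has 2 σ bonds, plus two π bonds: steric number 2 → sp.
C5 (2 σ bonds, plus two π bonds) has steric number 2: sp.
C6 has 2 σ bonds, plus two π bonds: steric number 2 → sp.
C7 — 2 σ bonds, plus two π bonds. Steric number 2, so sp.

C1 sp3, C2 sp, C3 sp, C4 sp, C5 sp, C6 sp, C7 sp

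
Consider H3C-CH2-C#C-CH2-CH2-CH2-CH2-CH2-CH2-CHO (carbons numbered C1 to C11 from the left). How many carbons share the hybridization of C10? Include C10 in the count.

C10 is sp3 (only σ bonds).
C1: sp3 ✓
C2: sp3 ✓
C3: sp
C4: sp
C5: sp3 ✓
C6: sp3 ✓
C7: sp3 ✓
C8: sp3 ✓
C9: sp3 ✓
C10: sp3 ✓
C11: sp2
8 carbons are sp3.

8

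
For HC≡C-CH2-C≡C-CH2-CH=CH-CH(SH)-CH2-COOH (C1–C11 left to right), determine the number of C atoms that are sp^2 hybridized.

3

C1: sp
C2: sp
C3: sp3
C4: sp
C5: sp
C6: sp3
C7: sp2 ✓
C8: sp2 ✓
C9: sp3
C10: sp3
C11: sp2 ✓
C7, C8, C11 → 3 sp2 carbons.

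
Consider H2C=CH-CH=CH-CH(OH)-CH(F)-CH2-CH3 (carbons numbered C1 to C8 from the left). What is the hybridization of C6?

sp³

C6 (4 σ bonds) has steric number 4: sp3.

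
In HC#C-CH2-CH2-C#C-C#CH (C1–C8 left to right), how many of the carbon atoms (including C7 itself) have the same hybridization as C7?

C7 is sp (two π bonds).
C1: sp ✓
C2: sp ✓
C3: sp3
C4: sp3
C5: sp ✓
C6: sp ✓
C7: sp ✓
C8: sp ✓
6 carbons are sp.

6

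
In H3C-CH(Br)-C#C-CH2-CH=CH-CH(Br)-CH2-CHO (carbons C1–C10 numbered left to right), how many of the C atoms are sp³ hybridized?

5

C1: sp3 ✓
C2: sp3 ✓
C3: sp
C4: sp
C5: sp3 ✓
C6: sp2
C7: sp2
C8: sp3 ✓
C9: sp3 ✓
C10: sp2
C1, C2, C5, C8, C9 → 5 sp3 carbons.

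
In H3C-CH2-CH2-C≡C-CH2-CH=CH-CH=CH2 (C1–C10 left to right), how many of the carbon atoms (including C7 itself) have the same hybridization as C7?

C7 is sp2 (one π bond).
C1: sp3
C2: sp3
C3: sp3
C4: sp
C5: sp
C6: sp3
C7: sp2 ✓
C8: sp2 ✓
C9: sp2 ✓
C10: sp2 ✓
4 carbons are sp2.

4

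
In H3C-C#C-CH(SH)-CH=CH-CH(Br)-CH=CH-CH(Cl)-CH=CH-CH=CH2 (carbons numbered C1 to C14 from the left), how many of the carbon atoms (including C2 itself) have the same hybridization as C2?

C2 is sp (two π bonds).
C1: sp3
C2: sp ✓
C3: sp ✓
C4: sp3
C5: sp2
C6: sp2
C7: sp3
C8: sp2
C9: sp2
C10: sp3
C11: sp2
C12: sp2
C13: sp2
C14: sp2
2 carbons are sp.

2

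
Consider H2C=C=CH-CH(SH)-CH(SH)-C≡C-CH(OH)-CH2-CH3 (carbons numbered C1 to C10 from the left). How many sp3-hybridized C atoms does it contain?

5

C1: sp2
C2: sp
C3: sp2
C4: sp3 ✓
C5: sp3 ✓
C6: sp
C7: sp
C8: sp3 ✓
C9: sp3 ✓
C10: sp3 ✓
C4, C5, C8, C9, C10 → 5 sp3 carbons.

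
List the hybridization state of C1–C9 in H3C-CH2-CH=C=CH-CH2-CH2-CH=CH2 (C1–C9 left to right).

C1 sp3, C2 sp3, C3 sp2, C4 sp, C5 sp2, C6 sp3, C7 sp3, C8 sp2, C9 sp2

C1 (4 σ bonds) has steric number 4: sp3.
C2 (4 σ bonds) has steric number 4: sp3.
C3 — 3 σ bonds, plus one π bond. Steric number 3, so sp2.
C4 has 2 σ bonds, plus two π bonds: steric number 2 → sp.
C5: 3 σ bonds, plus one π bond; 3 regions of electron density → sp2.
C6 has 4 σ bonds: steric number 4 → sp3.
C7 is sp3: 4 σ bonds, 4 electron-density regions.
C8 has 3 σ bonds, plus one π bond: steric number 3 → sp2.
C9 is sp2: 3 σ bonds, plus one π bond, 3 electron-density regions.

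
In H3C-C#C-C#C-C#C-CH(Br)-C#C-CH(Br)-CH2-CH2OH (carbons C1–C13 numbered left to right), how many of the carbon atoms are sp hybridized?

8

C1: sp3
C2: sp ✓
C3: sp ✓
C4: sp ✓
C5: sp ✓
C6: sp ✓
C7: sp ✓
C8: sp3
C9: sp ✓
C10: sp ✓
C11: sp3
C12: sp3
C13: sp3
C2, C3, C4, C5, C6, C7, C9, C10 → 8 sp carbons.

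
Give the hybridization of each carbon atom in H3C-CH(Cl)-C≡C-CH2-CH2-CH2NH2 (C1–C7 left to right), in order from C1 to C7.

C1 sp3, C2 sp3, C3 sp, C4 sp, C5 sp3, C6 sp3, C7 sp3

C1 — 4 σ bonds. Steric number 4, so sp3.
C2 — 4 σ bonds. Steric number 4, so sp3.
C3: 2 σ bonds, plus two π bonds — 2 electron domains, sp.
C4 (2 σ bonds, plus two π bonds) has steric number 2: sp.
C5: 4 σ bonds; 4 regions of electron density → sp3.
C6: 4 σ bonds — 4 electron domains, sp3.
C7 has 4 σ bonds: steric number 4 → sp3.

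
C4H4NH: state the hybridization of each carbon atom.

Each carbon atom (3 σ bonds, plus one π bond) has steric number 3: sp2.

sp^2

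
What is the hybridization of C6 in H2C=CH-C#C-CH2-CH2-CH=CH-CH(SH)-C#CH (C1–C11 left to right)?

C6 — 4 σ bonds. Steric number 4, so sp3.

sp^3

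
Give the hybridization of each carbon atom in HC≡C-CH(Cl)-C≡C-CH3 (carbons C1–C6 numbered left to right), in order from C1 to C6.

C1 sp, C2 sp, C3 sp3, C4 sp, C5 sp, C6 sp3

C1 is sp: 2 σ bonds, plus two π bonds, 2 electron-density regions.
C2: 2 σ bonds, plus two π bonds — 2 electron domains, sp.
C3 has 4 σ bonds: steric number 4 → sp3.
C4: 2 σ bonds, plus two π bonds — 2 electron domains, sp.
C5 (2 σ bonds, plus two π bonds) has steric number 2: sp.
C6 (4 σ bonds) has steric number 4: sp3.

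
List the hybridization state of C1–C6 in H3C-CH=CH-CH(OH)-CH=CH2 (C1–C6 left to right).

C1 is sp3: 4 σ bonds, 4 electron-density regions.
C2: 3 σ bonds, plus one π bond — 3 electron domains, sp2.
C3 — 3 σ bonds, plus one π bond. Steric number 3, so sp2.
C4 has 4 σ bonds: steric number 4 → sp3.
C5 (3 σ bonds, plus one π bond) has steric number 3: sp2.
C6 is sp2: 3 σ bonds, plus one π bond, 3 electron-density regions.

C1 sp3, C2 sp2, C3 sp2, C4 sp3, C5 sp2, C6 sp2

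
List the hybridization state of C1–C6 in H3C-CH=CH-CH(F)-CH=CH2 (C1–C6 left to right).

C1 sp3, C2 sp2, C3 sp2, C4 sp3, C5 sp2, C6 sp2

C1: 4 σ bonds; 4 regions of electron density → sp3.
C2 (3 σ bonds, plus one π bond) has steric number 3: sp2.
C3 carries 3 σ bonds, plus one π bond, giving a steric number of 3, so it is sp2.
C4: 4 σ bonds; 4 regions of electron density → sp3.
C5 carries 3 σ bonds, plus one π bond, giving a steric number of 3, so it is sp2.
C6 carries 3 σ bonds, plus one π bond, giving a steric number of 3, so it is sp2.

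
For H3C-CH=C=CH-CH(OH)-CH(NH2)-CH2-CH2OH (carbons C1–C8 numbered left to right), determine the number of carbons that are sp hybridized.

C1: sp3
C2: sp2
C3: sp ✓
C4: sp2
C5: sp3
C6: sp3
C7: sp3
C8: sp3
C3 → 1 sp carbon.

1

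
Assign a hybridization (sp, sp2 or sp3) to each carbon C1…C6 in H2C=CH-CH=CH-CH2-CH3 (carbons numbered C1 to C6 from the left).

C1 sp2, C2 sp2, C3 sp2, C4 sp2, C5 sp3, C6 sp3

C1 (3 σ bonds, plus one π bond) has steric number 3: sp2.
C2: 3 σ bonds, plus one π bond — 3 electron domains, sp2.
C3 has 3 σ bonds, plus one π bond: steric number 3 → sp2.
C4 has 3 σ bonds, plus one π bond: steric number 3 → sp2.
C5 — 4 σ bonds. Steric number 4, so sp3.
C6 — 4 σ bonds. Steric number 4, so sp3.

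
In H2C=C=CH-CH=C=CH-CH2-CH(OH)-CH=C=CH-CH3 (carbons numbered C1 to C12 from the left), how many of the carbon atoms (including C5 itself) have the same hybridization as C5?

C5 is sp (two π bonds).
C1: sp2
C2: sp ✓
C3: sp2
C4: sp2
C5: sp ✓
C6: sp2
C7: sp3
C8: sp3
C9: sp2
C10: sp ✓
C11: sp2
C12: sp3
3 carbons are sp.

3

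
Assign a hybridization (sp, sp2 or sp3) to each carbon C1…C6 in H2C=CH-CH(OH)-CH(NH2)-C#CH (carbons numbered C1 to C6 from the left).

C1 sp2, C2 sp2, C3 sp3, C4 sp3, C5 sp, C6 sp

C1 has 3 σ bonds, plus one π bond: steric number 3 → sp2.
C2 has 3 σ bonds, plus one π bond: steric number 3 → sp2.
C3 has 4 σ bonds: steric number 4 → sp3.
C4 (4 σ bonds) has steric number 4: sp3.
C5 carries 2 σ bonds, plus two π bonds, giving a steric number of 2, so it is sp.
C6 — 2 σ bonds, plus two π bonds. Steric number 2, so sp.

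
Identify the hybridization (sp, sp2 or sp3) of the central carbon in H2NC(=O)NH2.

The central carbon: 3 σ bonds, plus one π bond; 3 regions of electron density → sp2.

sp²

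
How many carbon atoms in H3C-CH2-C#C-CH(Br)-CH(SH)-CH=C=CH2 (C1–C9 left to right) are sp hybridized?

C1: sp3
C2: sp3
C3: sp ✓
C4: sp ✓
C5: sp3
C6: sp3
C7: sp2
C8: sp ✓
C9: sp2
C3, C4, C8 → 3 sp carbons.

3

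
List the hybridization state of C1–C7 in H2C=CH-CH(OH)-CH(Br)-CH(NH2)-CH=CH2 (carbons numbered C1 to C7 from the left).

C1 sp2, C2 sp2, C3 sp3, C4 sp3, C5 sp3, C6 sp2, C7 sp2

C1 — 3 σ bonds, plus one π bond. Steric number 3, so sp2.
C2: 3 σ bonds, plus one π bond — 3 electron domains, sp2.
C3 — 4 σ bonds. Steric number 4, so sp3.
C4: 4 σ bonds — 4 electron domains, sp3.
C5 (4 σ bonds) has steric number 4: sp3.
C6 has 3 σ bonds, plus one π bond: steric number 3 → sp2.
C7 carries 3 σ bonds, plus one π bond, giving a steric number of 3, so it is sp2.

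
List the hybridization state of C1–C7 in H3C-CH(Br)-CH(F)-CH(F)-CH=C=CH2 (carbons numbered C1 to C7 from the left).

C1 sp3, C2 sp3, C3 sp3, C4 sp3, C5 sp2, C6 sp, C7 sp2

C1 — 4 σ bonds. Steric number 4, so sp3.
C2 (4 σ bonds) has steric number 4: sp3.
C3 (4 σ bonds) has steric number 4: sp3.
C4 has 4 σ bonds: steric number 4 → sp3.
C5 is sp2: 3 σ bonds, plus one π bond, 3 electron-density regions.
C6 is sp: 2 σ bonds, plus two π bonds, 2 electron-density regions.
C7 carries 3 σ bonds, plus one π bond, giving a steric number of 3, so it is sp2.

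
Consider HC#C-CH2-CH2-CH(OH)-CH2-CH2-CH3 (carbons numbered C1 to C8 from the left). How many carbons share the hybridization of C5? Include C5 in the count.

C5 is sp3 (only σ bonds).
C1: sp
C2: sp
C3: sp3 ✓
C4: sp3 ✓
C5: sp3 ✓
C6: sp3 ✓
C7: sp3 ✓
C8: sp3 ✓
6 carbons are sp3.

6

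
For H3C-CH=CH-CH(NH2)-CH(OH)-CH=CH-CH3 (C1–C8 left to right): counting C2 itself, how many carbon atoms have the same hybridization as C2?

C2 is sp2 (one π bond).
C1: sp3
C2: sp2 ✓
C3: sp2 ✓
C4: sp3
C5: sp3
C6: sp2 ✓
C7: sp2 ✓
C8: sp3
4 carbons are sp2.

4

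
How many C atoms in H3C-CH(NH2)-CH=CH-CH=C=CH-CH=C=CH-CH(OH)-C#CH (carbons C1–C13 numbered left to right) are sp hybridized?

C1: sp3
C2: sp3
C3: sp2
C4: sp2
C5: sp2
C6: sp ✓
C7: sp2
C8: sp2
C9: sp ✓
C10: sp2
C11: sp3
C12: sp ✓
C13: sp ✓
C6, C9, C12, C13 → 4 sp carbons.

4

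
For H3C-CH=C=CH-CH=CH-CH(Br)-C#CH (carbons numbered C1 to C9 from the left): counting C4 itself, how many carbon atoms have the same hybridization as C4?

C4 is sp2 (one π bond).
C1: sp3
C2: sp2 ✓
C3: sp
C4: sp2 ✓
C5: sp2 ✓
C6: sp2 ✓
C7: sp3
C8: sp
C9: sp
4 carbons are sp2.

4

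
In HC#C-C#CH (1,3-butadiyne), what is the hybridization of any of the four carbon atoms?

sp

Every carbon is part of a C≡C triple bond: two σ regions → sp.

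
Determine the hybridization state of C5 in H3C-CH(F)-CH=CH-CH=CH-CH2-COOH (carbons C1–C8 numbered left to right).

C5 (3 σ bonds, plus one π bond) has steric number 3: sp2.

sp²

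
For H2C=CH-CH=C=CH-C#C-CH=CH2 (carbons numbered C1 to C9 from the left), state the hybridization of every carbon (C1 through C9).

C1 sp2, C2 sp2, C3 sp2, C4 sp, C5 sp2, C6 sp, C7 sp, C8 sp2, C9 sp2

C1 is sp2: 3 σ bonds, plus one π bond, 3 electron-density regions.
C2: 3 σ bonds, plus one π bond; 3 regions of electron density → sp2.
C3 has 3 σ bonds, plus one π bond: steric number 3 → sp2.
C4 — 2 σ bonds, plus two π bonds. Steric number 2, so sp.
C5 — 3 σ bonds, plus one π bond. Steric number 3, so sp2.
C6 carries 2 σ bonds, plus two π bonds, giving a steric number of 2, so it is sp.
C7 has 2 σ bonds, plus two π bonds: steric number 2 → sp.
C8: 3 σ bonds, plus one π bond; 3 regions of electron density → sp2.
C9 has 3 σ bonds, plus one π bond: steric number 3 → sp2.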